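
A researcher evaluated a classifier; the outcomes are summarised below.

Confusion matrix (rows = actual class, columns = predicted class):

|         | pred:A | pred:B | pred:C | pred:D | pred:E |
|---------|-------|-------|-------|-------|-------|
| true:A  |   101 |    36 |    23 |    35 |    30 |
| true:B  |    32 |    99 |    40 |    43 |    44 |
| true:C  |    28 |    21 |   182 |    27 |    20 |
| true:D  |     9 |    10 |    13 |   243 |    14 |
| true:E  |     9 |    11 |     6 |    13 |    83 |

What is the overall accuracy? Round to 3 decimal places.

Accuracy = trace / total = (101+99+182+243+83=708) / 1172 = 708/1172 = 0.604

0.604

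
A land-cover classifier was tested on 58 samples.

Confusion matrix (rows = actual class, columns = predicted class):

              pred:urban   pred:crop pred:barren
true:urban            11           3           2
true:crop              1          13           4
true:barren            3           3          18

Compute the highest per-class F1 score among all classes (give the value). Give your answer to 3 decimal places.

Per-class F1 score (2·TP/(2·TP+FP+FN)):
  urban: TP=11, FP=1+3=4, FN=3+2=5 → 22/31 = 0.7097
  crop: TP=13, FP=3+3=6, FN=1+4=5 → 26/37 = 0.7027
  barren: TP=18, FP=2+4=6, FN=3+3=6 → 36/48 = 0.7500
Highest is class 'barren' with F1 score = 0.750.

0.750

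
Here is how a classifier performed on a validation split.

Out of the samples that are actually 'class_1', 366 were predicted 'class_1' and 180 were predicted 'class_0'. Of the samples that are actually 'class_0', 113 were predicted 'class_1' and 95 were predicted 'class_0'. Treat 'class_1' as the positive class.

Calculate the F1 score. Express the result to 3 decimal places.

0.714

Precision = TP/(TP+FP) = 366/479 = 0.7641
Recall = TP/(TP+FN) = 366/546 = 0.6703
F1 = 2·TP/(2·TP+FP+FN) = 732/1025 = 0.714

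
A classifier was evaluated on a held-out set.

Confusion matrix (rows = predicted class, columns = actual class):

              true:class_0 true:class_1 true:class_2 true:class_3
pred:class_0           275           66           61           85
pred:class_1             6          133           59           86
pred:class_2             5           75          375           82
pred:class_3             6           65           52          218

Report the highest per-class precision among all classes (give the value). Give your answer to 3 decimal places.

0.698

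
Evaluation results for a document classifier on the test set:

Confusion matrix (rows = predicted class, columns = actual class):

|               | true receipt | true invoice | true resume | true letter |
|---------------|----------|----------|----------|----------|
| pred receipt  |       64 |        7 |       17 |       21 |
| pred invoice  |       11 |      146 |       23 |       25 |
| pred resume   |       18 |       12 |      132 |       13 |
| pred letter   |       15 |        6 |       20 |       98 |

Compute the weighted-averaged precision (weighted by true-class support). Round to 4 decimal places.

0.7018

Per-class precision (TP/(TP+FP)):
  receipt: TP=64, FP=7+17+21=45 → 64/109 = 0.58716
  invoice: TP=146, FP=11+23+25=59 → 146/205 = 0.71220
  resume: TP=132, FP=18+12+13=43 → 132/175 = 0.75429
  letter: TP=98, FP=15+6+20=41 → 98/139 = 0.70504
Weighted-precision = Σ (supportᵢ/N)·precisionᵢ with N=628: (108/628)·0.58716 + (171/628)·0.71220 + (192/628)·0.75429 + (157/628)·0.70504 = 0.7018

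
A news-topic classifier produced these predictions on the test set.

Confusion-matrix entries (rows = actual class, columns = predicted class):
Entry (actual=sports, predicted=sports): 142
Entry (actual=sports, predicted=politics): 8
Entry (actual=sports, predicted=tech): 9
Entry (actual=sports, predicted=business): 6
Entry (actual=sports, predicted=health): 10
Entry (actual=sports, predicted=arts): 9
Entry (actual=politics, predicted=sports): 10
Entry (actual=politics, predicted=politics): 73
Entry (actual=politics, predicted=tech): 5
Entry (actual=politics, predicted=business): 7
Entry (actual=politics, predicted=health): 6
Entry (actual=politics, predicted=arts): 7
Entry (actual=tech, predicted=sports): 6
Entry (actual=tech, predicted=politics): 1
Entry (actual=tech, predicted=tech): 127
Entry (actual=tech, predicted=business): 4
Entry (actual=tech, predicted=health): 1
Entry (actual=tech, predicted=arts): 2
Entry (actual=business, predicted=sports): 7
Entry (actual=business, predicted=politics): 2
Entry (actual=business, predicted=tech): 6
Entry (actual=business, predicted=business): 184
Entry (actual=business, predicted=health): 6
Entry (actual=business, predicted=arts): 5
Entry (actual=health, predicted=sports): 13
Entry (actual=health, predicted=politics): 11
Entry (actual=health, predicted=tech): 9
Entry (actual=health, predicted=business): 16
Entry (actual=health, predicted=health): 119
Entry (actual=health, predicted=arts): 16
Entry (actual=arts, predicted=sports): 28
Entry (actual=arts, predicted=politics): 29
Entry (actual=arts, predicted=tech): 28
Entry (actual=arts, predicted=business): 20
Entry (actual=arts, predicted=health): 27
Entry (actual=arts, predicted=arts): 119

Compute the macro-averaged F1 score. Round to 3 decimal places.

0.703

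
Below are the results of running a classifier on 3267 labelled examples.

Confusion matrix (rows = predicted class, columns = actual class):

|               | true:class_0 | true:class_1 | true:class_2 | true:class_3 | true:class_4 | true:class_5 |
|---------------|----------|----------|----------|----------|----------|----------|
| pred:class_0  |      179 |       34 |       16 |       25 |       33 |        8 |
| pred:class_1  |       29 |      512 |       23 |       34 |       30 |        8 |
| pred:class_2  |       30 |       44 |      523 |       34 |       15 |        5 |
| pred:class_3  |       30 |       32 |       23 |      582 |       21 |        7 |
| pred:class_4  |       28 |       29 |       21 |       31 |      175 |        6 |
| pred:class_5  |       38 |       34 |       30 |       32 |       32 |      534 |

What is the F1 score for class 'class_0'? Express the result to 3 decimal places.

0.569

F1 score = 2·TP/(2·TP+FP+FN).
class_0: TP=179, FP=34+16+25+33+8=116, FN=29+30+30+28+38=155 → 358/629 = 0.5692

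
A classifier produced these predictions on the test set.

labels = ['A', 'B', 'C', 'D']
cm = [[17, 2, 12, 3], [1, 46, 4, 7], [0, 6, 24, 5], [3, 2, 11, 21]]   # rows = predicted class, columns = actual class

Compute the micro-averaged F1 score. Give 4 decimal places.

0.6585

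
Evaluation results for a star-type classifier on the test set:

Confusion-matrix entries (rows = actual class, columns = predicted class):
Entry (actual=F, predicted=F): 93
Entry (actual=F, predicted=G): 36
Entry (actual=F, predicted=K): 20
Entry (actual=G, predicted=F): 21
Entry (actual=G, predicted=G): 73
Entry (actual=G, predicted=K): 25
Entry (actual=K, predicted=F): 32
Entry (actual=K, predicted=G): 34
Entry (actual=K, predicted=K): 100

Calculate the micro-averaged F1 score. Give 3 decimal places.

Micro-averaging pools counts across classes: ΣTP=266, ΣFP=168, ΣFN=168.
Micro-F1 score = 2·TP/(2·TP+FP+FN) on pooled counts = 0.613 (equals overall accuracy in single-label multiclass).

0.613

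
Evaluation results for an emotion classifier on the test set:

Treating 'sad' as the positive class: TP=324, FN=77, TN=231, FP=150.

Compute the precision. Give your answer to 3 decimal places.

0.684

Precision = TP/(TP+FP) = 324/(324+150) = 324/474 = 0.684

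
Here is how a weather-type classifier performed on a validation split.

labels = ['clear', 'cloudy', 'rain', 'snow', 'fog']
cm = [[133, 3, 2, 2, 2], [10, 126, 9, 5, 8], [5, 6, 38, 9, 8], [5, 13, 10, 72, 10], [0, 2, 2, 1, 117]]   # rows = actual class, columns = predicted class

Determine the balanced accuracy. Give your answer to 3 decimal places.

Balanced accuracy = mean of per-class recall.
  clear: recall = 133/142 = 0.9366
  cloudy: recall = 126/158 = 0.7975
  rain: recall = 38/66 = 0.5758
  snow: recall = 72/110 = 0.6545
  fog: recall = 117/122 = 0.9590
Mean = (0.9366 + 0.7975 + 0.5758 + 0.6545 + 0.9590) / 5 = 0.785

0.785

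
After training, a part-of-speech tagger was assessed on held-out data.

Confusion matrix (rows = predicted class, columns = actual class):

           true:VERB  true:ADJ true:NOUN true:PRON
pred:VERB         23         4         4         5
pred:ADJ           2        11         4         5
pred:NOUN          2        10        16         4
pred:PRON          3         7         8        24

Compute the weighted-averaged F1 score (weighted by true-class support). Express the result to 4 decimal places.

0.5511

Per-class F1 score (2·TP/(2·TP+FP+FN)):
  VERB: TP=23, FP=4+4+5=13, FN=2+2+3=7 → 46/66 = 0.69697
  ADJ: TP=11, FP=2+4+5=11, FN=4+10+7=21 → 22/54 = 0.40741
  NOUN: TP=16, FP=2+10+4=16, FN=4+4+8=16 → 32/64 = 0.50000
  PRON: TP=24, FP=3+7+8=18, FN=5+5+4=14 → 48/80 = 0.60000
Weighted-F1 score = Σ (supportᵢ/N)·F1 scoreᵢ with N=132: (30/132)·0.69697 + (32/132)·0.40741 + (32/132)·0.50000 + (38/132)·0.60000 = 0.5511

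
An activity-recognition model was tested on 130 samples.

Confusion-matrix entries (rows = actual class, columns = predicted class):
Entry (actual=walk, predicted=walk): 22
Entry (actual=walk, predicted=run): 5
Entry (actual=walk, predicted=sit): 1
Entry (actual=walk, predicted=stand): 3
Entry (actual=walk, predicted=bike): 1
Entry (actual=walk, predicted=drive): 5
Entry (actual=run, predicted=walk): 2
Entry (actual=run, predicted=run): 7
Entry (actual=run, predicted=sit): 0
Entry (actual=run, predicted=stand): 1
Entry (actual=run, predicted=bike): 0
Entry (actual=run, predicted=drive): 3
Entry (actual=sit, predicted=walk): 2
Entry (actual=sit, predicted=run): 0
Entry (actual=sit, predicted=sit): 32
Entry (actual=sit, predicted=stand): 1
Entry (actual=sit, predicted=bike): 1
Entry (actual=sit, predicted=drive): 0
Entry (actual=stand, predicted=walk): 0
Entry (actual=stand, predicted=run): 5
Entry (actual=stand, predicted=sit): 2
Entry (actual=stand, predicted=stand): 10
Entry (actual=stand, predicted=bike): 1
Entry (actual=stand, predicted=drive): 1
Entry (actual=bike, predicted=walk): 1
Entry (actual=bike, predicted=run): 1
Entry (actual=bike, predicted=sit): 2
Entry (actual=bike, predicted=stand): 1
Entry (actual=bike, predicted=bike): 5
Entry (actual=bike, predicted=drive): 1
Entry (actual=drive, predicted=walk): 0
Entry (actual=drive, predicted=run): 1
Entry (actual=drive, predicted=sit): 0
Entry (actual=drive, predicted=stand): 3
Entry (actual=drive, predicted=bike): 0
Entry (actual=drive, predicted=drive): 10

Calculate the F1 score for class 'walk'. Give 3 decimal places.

0.688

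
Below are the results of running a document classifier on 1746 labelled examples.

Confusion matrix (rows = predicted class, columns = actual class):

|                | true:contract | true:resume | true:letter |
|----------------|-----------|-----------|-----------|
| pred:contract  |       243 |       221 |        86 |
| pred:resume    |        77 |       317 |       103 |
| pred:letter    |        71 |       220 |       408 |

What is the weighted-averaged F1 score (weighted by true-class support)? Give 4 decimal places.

0.5503

Per-class F1 score (2·TP/(2·TP+FP+FN)):
  contract: TP=243, FP=221+86=307, FN=77+71=148 → 486/941 = 0.51647
  resume: TP=317, FP=77+103=180, FN=221+220=441 → 634/1255 = 0.50518
  letter: TP=408, FP=71+220=291, FN=86+103=189 → 816/1296 = 0.62963
Weighted-F1 score = Σ (supportᵢ/N)·F1 scoreᵢ with N=1746: (391/1746)·0.51647 + (758/1746)·0.50518 + (597/1746)·0.62963 = 0.5503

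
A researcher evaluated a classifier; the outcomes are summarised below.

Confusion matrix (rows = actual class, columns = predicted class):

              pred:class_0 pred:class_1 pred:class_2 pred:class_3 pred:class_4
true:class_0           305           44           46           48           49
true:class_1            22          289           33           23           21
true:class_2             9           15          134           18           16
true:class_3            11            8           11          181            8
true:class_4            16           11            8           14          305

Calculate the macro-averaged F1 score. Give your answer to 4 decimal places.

Per-class F1 score (2·TP/(2·TP+FP+FN)):
  class_0: TP=305, FP=22+9+11+16=58, FN=44+46+48+49=187 → 610/855 = 0.71345
  class_1: TP=289, FP=44+15+8+11=78, FN=22+33+23+21=99 → 578/755 = 0.76556
  class_2: TP=134, FP=46+33+11+8=98, FN=9+15+18+16=58 → 268/424 = 0.63208
  class_3: TP=181, FP=48+23+18+14=103, FN=11+8+11+8=38 → 362/503 = 0.71968
  class_4: TP=305, FP=49+21+16+8=94, FN=16+11+8+14=49 → 610/753 = 0.81009
Macro-F1 score = mean = (0.71345 + 0.76556 + 0.63208 + 0.71968 + 0.81009) / 5 = 0.7282

0.7282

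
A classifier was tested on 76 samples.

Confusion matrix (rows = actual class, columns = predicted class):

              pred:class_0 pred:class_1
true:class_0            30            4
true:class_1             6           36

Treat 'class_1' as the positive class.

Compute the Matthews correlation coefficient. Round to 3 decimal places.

0.736

MCC = (TP·TN − FP·FN) / √((TP+FP)(TP+FN)(TN+FP)(TN+FN))
Numerator = 36·30 − 4·6 = 1056
Denominator = √(40·42·34·36) = √2056320 = 1433.9874
MCC = 1056 / 1433.9874 = 0.736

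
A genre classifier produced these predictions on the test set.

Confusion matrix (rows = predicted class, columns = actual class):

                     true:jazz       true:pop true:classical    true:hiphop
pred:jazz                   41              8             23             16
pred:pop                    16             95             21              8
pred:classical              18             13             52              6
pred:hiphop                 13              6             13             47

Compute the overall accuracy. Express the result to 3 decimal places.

0.593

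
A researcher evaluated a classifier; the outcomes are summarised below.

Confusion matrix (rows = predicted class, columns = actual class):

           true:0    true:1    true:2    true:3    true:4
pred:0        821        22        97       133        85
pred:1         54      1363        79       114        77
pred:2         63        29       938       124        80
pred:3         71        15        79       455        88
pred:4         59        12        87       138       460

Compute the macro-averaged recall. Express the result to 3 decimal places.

0.700

Per-class recall (TP/(TP+FN)):
  0: TP=821, FN=54+63+71+59=247 → 821/1068 = 0.7687
  1: TP=1363, FN=22+29+15+12=78 → 1363/1441 = 0.9459
  2: TP=938, FN=97+79+79+87=342 → 938/1280 = 0.7328
  3: TP=455, FN=133+114+124+138=509 → 455/964 = 0.4720
  4: TP=460, FN=85+77+80+88=330 → 460/790 = 0.5823
Macro-recall = mean = (0.7687 + 0.9459 + 0.7328 + 0.4720 + 0.5823) / 5 = 0.700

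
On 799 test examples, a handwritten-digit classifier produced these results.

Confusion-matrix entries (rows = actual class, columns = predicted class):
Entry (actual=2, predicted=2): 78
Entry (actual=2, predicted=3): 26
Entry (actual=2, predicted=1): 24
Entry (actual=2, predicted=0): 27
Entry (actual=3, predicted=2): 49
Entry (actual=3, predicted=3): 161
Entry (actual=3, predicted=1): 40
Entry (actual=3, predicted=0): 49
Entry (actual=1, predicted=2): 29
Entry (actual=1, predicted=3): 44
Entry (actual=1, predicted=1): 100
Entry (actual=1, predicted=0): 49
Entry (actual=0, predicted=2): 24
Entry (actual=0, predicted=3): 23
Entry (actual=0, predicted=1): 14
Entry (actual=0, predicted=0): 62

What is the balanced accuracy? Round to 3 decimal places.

Balanced accuracy = mean of per-class recall.
  2: recall = 78/155 = 0.5032
  3: recall = 161/299 = 0.5385
  1: recall = 100/222 = 0.4505
  0: recall = 62/123 = 0.5041
Mean = (0.5032 + 0.5385 + 0.4505 + 0.5041) / 4 = 0.499

0.499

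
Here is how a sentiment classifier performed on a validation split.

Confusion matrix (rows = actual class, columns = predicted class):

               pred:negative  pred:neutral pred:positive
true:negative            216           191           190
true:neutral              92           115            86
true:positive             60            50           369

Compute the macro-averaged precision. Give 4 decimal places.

0.4940

Per-class precision (TP/(TP+FP)):
  negative: TP=216, FP=92+60=152 → 216/368 = 0.58696
  neutral: TP=115, FP=191+50=241 → 115/356 = 0.32303
  positive: TP=369, FP=190+86=276 → 369/645 = 0.57209
Macro-precision = mean = (0.58696 + 0.32303 + 0.57209) / 3 = 0.4940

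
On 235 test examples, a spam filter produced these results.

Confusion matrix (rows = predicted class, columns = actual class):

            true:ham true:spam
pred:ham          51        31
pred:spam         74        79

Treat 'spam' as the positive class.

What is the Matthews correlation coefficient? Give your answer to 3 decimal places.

0.132

MCC = (TP·TN − FP·FN) / √((TP+FP)(TP+FN)(TN+FP)(TN+FN))
Numerator = 79·51 − 74·31 = 1735
Denominator = √(153·110·125·82) = √172507500 = 13134.2111
MCC = 1735 / 13134.2111 = 0.132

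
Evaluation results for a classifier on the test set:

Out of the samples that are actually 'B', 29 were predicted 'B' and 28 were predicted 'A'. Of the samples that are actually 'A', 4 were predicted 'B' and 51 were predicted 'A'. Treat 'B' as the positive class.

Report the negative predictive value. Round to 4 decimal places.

0.6456

NPV = TN/(TN+FN) = 51/(51+28) = 0.6456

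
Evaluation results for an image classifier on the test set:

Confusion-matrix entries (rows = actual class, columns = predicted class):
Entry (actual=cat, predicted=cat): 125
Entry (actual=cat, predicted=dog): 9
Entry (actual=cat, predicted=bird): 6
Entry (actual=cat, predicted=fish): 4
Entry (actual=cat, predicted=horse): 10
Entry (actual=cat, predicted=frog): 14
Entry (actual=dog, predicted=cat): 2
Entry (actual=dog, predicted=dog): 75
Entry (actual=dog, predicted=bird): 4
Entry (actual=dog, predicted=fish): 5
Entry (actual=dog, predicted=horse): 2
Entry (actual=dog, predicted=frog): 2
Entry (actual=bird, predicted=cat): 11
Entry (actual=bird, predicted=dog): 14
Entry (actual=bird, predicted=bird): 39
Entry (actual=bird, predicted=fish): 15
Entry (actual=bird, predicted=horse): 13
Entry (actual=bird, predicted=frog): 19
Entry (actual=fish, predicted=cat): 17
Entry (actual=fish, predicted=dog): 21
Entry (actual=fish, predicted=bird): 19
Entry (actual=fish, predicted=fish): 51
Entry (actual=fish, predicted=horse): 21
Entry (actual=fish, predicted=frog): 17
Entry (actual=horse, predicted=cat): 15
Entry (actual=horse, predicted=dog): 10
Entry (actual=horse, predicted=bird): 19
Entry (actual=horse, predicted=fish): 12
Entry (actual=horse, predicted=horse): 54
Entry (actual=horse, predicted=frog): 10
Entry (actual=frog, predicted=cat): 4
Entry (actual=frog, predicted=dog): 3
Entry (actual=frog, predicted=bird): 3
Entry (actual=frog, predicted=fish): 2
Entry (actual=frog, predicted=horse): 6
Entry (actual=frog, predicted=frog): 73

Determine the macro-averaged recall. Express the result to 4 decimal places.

0.5884

Per-class recall (TP/(TP+FN)):
  cat: TP=125, FN=9+6+4+10+14=43 → 125/168 = 0.74405
  dog: TP=75, FN=2+4+5+2+2=15 → 75/90 = 0.83333
  bird: TP=39, FN=11+14+15+13+19=72 → 39/111 = 0.35135
  fish: TP=51, FN=17+21+19+21+17=95 → 51/146 = 0.34932
  horse: TP=54, FN=15+10+19+12+10=66 → 54/120 = 0.45000
  frog: TP=73, FN=4+3+3+2+6=18 → 73/91 = 0.80220
Macro-recall = mean = (0.74405 + 0.83333 + 0.35135 + 0.34932 + 0.45000 + 0.80220) / 6 = 0.5884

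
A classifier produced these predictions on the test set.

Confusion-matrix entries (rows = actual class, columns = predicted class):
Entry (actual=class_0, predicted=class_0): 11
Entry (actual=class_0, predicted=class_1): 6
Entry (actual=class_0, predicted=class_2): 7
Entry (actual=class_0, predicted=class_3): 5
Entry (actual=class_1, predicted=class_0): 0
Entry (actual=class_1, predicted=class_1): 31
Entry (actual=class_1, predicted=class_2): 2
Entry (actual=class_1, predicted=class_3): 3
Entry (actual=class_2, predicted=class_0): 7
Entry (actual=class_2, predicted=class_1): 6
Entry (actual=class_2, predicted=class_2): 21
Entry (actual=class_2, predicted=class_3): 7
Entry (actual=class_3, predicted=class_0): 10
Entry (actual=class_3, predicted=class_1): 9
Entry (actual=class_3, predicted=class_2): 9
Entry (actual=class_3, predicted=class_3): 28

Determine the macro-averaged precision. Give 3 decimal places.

0.545

Per-class precision (TP/(TP+FP)):
  class_0: TP=11, FP=0+7+10=17 → 11/28 = 0.3929
  class_1: TP=31, FP=6+6+9=21 → 31/52 = 0.5962
  class_2: TP=21, FP=7+2+9=18 → 21/39 = 0.5385
  class_3: TP=28, FP=5+3+7=15 → 28/43 = 0.6512
Macro-precision = mean = (0.3929 + 0.5962 + 0.5385 + 0.6512) / 4 = 0.545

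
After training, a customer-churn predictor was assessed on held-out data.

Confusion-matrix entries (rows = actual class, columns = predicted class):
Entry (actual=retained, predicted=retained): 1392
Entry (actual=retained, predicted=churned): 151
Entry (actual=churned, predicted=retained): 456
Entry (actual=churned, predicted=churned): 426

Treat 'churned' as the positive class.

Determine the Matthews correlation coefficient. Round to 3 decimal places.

0.435

MCC = (TP·TN − FP·FN) / √((TP+FP)(TP+FN)(TN+FP)(TN+FN))
Numerator = 426·1392 − 151·456 = 524136
Denominator = √(577·882·1543·1848) = √1451149950096 = 1204636.8540
MCC = 524136 / 1204636.8540 = 0.435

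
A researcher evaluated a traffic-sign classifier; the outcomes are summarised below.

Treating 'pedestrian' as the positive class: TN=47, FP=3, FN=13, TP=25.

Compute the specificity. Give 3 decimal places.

Specificity = TN/(TN+FP) = 47/(47+3) = 0.940

0.940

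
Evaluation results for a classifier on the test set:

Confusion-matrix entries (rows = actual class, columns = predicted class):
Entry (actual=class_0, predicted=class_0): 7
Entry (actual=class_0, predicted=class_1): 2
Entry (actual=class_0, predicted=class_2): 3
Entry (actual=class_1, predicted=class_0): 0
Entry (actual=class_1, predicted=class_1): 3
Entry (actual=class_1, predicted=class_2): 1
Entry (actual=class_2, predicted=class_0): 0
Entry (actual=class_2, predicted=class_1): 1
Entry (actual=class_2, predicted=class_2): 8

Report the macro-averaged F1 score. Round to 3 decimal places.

0.700

Per-class F1 score (2·TP/(2·TP+FP+FN)):
  class_0: TP=7, FP=0+0=0, FN=2+3=5 → 14/19 = 0.7368
  class_1: TP=3, FP=2+1=3, FN=0+1=1 → 6/10 = 0.6000
  class_2: TP=8, FP=3+1=4, FN=0+1=1 → 16/21 = 0.7619
Macro-F1 score = mean = (0.7368 + 0.6000 + 0.7619) / 3 = 0.700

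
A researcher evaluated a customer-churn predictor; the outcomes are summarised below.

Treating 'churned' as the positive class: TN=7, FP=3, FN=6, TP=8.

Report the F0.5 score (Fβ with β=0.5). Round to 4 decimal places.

Fβ = (1+β²)·TP / ((1+β²)·TP + β²·FN + FP), with β²=1/4
= 1.25·8 / (1.25·8 + 0.25·6 + 3) = 0.6897

0.6897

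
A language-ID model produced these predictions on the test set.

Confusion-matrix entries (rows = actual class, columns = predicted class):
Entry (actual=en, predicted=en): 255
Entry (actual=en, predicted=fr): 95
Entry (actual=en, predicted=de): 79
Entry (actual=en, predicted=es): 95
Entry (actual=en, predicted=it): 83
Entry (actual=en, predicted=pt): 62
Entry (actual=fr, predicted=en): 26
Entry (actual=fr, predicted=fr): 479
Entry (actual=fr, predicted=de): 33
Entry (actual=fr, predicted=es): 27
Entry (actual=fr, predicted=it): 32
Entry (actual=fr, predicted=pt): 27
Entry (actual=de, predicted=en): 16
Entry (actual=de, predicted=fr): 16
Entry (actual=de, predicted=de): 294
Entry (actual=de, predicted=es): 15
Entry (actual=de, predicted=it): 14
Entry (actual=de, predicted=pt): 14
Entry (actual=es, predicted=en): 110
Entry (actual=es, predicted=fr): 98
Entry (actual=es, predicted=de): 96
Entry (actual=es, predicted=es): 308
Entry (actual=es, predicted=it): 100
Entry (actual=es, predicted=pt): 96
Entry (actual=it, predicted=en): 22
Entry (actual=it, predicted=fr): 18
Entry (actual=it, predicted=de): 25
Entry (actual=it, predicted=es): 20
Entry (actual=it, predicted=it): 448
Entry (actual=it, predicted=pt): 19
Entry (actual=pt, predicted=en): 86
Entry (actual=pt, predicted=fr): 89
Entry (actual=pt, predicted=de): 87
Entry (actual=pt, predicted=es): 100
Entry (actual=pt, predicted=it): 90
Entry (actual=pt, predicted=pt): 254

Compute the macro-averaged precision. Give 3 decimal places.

Per-class precision (TP/(TP+FP)):
  en: TP=255, FP=26+16+110+22+86=260 → 255/515 = 0.4951
  fr: TP=479, FP=95+16+98+18+89=316 → 479/795 = 0.6025
  de: TP=294, FP=79+33+96+25+87=320 → 294/614 = 0.4788
  es: TP=308, FP=95+27+15+20+100=257 → 308/565 = 0.5451
  it: TP=448, FP=83+32+14+100+90=319 → 448/767 = 0.5841
  pt: TP=254, FP=62+27+14+96+19=218 → 254/472 = 0.5381
Macro-precision = mean = (0.4951 + 0.6025 + 0.4788 + 0.5451 + 0.5841 + 0.5381) / 6 = 0.541

0.541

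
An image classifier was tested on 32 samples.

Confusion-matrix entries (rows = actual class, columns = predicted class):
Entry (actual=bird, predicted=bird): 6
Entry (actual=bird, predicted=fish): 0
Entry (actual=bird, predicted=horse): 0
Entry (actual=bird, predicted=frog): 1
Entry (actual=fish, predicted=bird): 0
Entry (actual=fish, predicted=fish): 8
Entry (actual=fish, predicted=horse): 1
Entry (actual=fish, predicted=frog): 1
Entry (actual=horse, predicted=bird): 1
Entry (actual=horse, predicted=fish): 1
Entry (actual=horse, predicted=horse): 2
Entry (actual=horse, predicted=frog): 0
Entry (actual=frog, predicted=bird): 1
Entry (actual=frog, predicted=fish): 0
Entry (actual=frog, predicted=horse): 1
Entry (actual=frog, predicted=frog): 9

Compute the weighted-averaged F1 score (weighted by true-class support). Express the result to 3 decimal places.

0.782

Per-class F1 score (2·TP/(2·TP+FP+FN)):
  bird: TP=6, FP=0+1+1=2, FN=0+0+1=1 → 12/15 = 0.8000
  fish: TP=8, FP=0+1+0=1, FN=0+1+1=2 → 16/19 = 0.8421
  horse: TP=2, FP=0+1+1=2, FN=1+1+0=2 → 4/8 = 0.5000
  frog: TP=9, FP=1+1+0=2, FN=1+0+1=2 → 18/22 = 0.8182
Weighted-F1 score = Σ (supportᵢ/N)·F1 scoreᵢ with N=32: (7/32)·0.8000 + (10/32)·0.8421 + (4/32)·0.5000 + (11/32)·0.8182 = 0.782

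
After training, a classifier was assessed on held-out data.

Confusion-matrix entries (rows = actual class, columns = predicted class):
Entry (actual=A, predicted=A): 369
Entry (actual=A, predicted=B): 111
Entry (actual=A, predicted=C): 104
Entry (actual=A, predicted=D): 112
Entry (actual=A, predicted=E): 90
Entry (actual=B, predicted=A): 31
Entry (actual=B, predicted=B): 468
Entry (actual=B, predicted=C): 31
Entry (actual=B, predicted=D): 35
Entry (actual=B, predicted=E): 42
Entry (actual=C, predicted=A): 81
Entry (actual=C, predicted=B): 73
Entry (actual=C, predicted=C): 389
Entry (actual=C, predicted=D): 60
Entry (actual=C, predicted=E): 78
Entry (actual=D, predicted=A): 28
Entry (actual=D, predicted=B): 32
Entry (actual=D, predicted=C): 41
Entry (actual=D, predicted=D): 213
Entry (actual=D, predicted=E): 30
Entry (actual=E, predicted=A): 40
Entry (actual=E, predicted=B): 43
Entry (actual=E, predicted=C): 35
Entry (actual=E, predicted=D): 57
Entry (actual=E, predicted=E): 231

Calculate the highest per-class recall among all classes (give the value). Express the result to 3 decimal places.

Per-class recall (TP/(TP+FN)):
  A: TP=369, FN=111+104+112+90=417 → 369/786 = 0.4695
  B: TP=468, FN=31+31+35+42=139 → 468/607 = 0.7710
  C: TP=389, FN=81+73+60+78=292 → 389/681 = 0.5712
  D: TP=213, FN=28+32+41+30=131 → 213/344 = 0.6192
  E: TP=231, FN=40+43+35+57=175 → 231/406 = 0.5690
Highest is class 'B' with recall = 0.771.

0.771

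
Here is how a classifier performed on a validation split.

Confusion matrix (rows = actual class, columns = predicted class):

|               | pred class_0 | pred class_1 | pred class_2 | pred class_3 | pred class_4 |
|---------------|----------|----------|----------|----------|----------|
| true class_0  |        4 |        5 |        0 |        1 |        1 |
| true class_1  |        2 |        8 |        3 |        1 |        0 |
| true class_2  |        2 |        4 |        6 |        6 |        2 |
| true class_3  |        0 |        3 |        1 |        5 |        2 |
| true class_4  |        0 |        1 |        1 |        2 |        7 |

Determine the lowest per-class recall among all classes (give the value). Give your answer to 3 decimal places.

0.300

Per-class recall (TP/(TP+FN)):
  class_0: TP=4, FN=5+0+1+1=7 → 4/11 = 0.3636
  class_1: TP=8, FN=2+3+1+0=6 → 8/14 = 0.5714
  class_2: TP=6, FN=2+4+6+2=14 → 6/20 = 0.3000
  class_3: TP=5, FN=0+3+1+2=6 → 5/11 = 0.4545
  class_4: TP=7, FN=0+1+1+2=4 → 7/11 = 0.6364
Lowest is class 'class_2' with recall = 0.300.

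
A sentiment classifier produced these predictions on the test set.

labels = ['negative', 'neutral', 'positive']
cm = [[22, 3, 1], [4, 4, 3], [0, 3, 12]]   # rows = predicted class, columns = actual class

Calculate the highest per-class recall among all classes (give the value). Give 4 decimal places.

Per-class recall (TP/(TP+FN)):
  negative: TP=22, FN=4+0=4 → 22/26 = 0.84615
  neutral: TP=4, FN=3+3=6 → 4/10 = 0.40000
  positive: TP=12, FN=1+3=4 → 12/16 = 0.75000
Highest is class 'negative' with recall = 0.8462.

0.8462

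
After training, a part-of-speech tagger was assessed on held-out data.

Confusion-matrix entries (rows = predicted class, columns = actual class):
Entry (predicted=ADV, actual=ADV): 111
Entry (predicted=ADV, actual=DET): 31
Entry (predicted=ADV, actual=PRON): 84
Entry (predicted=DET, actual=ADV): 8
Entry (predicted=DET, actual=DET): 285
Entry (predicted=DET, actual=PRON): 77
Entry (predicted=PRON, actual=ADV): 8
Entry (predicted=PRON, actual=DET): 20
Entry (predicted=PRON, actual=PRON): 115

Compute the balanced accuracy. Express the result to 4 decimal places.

0.7130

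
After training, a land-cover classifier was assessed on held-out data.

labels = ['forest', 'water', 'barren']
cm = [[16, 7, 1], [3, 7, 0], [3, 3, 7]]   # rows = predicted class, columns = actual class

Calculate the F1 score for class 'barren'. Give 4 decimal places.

F1 score = 2·TP/(2·TP+FP+FN).
barren: TP=7, FP=3+3=6, FN=1+0=1 → 14/21 = 0.66667

0.6667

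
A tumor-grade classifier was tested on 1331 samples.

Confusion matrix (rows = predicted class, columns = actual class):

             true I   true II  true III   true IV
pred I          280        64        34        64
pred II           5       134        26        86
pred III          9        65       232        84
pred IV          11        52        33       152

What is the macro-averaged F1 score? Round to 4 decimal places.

Per-class F1 score (2·TP/(2·TP+FP+FN)):
  I: TP=280, FP=64+34+64=162, FN=5+9+11=25 → 560/747 = 0.74967
  II: TP=134, FP=5+26+86=117, FN=64+65+52=181 → 268/566 = 0.47350
  III: TP=232, FP=9+65+84=158, FN=34+26+33=93 → 464/715 = 0.64895
  IV: TP=152, FP=11+52+33=96, FN=64+86+84=234 → 304/634 = 0.47950
Macro-F1 score = mean = (0.74967 + 0.47350 + 0.64895 + 0.47950) / 4 = 0.5879

0.5879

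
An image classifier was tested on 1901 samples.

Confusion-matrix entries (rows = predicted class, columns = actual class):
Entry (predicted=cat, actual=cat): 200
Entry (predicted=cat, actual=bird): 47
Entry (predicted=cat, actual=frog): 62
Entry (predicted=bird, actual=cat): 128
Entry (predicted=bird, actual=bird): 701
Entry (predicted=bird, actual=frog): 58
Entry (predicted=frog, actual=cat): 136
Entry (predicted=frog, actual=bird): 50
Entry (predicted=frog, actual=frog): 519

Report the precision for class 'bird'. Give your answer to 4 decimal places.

One-vs-rest for 'bird': TP = diagonal; FP = other classes predicted 'bird'; FN = 'bird' predicted as other.
precision = TP/(TP+FP).
bird: TP=701, FP=128+58=186 → 701/887 = 0.79030

0.7903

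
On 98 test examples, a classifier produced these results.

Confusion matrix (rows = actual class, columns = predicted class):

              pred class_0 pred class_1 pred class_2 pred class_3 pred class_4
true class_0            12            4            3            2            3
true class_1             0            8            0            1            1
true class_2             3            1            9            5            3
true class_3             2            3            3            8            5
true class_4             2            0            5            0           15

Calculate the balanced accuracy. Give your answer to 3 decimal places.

Balanced accuracy = mean of per-class recall.
  class_0: recall = 12/24 = 0.5000
  class_1: recall = 8/10 = 0.8000
  class_2: recall = 9/21 = 0.4286
  class_3: recall = 8/21 = 0.3810
  class_4: recall = 15/22 = 0.6818
Mean = (0.5000 + 0.8000 + 0.4286 + 0.3810 + 0.6818) / 5 = 0.558

0.558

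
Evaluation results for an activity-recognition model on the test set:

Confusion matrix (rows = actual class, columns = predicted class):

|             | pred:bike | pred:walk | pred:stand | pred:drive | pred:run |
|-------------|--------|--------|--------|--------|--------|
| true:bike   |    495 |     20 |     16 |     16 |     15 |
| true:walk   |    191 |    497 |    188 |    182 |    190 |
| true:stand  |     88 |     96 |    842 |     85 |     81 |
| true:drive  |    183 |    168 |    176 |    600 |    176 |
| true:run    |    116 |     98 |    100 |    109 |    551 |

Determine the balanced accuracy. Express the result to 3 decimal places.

Balanced accuracy = mean of per-class recall.
  bike: recall = 495/562 = 0.8808
  walk: recall = 497/1248 = 0.3982
  stand: recall = 842/1192 = 0.7064
  drive: recall = 600/1303 = 0.4605
  run: recall = 551/974 = 0.5657
Mean = (0.8808 + 0.3982 + 0.7064 + 0.4605 + 0.5657) / 5 = 0.602

0.602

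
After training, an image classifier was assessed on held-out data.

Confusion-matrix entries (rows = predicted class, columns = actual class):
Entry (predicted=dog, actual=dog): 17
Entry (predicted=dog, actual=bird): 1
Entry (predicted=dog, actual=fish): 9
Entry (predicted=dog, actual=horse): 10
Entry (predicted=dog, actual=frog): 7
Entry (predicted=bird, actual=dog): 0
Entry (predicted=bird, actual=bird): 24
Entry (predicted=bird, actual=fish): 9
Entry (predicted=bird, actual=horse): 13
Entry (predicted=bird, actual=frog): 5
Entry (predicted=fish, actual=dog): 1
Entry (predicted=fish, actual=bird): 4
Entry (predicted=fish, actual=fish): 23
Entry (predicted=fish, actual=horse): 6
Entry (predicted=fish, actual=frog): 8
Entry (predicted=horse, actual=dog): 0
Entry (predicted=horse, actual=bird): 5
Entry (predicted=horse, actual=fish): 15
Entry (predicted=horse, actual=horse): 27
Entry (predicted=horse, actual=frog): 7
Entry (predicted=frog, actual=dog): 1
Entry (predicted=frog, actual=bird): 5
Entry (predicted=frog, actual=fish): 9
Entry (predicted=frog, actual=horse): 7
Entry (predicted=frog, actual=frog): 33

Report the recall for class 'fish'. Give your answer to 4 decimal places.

0.3538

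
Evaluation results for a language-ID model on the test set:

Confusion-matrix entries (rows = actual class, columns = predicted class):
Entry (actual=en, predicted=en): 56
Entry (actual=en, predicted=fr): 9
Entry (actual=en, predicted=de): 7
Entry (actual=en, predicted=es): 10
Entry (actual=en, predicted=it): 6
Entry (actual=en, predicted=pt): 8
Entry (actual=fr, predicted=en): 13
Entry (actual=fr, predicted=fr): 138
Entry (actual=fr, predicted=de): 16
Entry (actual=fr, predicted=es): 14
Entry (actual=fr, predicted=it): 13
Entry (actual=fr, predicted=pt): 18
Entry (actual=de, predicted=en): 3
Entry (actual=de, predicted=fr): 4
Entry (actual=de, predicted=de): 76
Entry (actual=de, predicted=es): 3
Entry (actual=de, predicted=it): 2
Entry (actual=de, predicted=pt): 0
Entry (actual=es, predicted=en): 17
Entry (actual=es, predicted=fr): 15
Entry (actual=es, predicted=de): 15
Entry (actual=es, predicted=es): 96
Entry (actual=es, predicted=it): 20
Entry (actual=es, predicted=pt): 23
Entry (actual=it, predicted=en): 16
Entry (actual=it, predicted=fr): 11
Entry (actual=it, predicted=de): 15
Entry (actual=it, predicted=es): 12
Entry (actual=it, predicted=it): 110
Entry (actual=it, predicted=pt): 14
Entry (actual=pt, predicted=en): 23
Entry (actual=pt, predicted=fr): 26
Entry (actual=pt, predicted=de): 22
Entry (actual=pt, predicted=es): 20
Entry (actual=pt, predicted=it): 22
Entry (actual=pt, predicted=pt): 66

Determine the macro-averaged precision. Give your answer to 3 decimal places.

0.565

Per-class precision (TP/(TP+FP)):
  en: TP=56, FP=13+3+17+16+23=72 → 56/128 = 0.4375
  fr: TP=138, FP=9+4+15+11+26=65 → 138/203 = 0.6798
  de: TP=76, FP=7+16+15+15+22=75 → 76/151 = 0.5033
  es: TP=96, FP=10+14+3+12+20=59 → 96/155 = 0.6194
  it: TP=110, FP=6+13+2+20+22=63 → 110/173 = 0.6358
  pt: TP=66, FP=8+18+0+23+14=63 → 66/129 = 0.5116
Macro-precision = mean = (0.4375 + 0.6798 + 0.5033 + 0.6194 + 0.6358 + 0.5116) / 6 = 0.565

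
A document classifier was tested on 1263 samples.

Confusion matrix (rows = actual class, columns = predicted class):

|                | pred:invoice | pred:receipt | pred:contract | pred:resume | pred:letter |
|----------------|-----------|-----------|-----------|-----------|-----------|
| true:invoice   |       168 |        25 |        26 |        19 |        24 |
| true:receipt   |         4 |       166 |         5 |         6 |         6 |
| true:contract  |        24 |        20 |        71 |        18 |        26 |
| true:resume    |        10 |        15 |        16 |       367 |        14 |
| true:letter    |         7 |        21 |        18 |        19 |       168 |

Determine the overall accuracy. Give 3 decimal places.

0.744

Accuracy = trace / total = (168+166+71+367+168=940) / 1263 = 940/1263 = 0.744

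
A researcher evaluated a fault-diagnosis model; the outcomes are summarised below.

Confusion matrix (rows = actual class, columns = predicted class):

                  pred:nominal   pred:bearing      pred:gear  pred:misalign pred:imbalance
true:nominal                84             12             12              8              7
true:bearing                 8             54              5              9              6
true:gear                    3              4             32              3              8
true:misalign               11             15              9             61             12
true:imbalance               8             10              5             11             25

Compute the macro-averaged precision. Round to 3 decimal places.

0.581

Per-class precision (TP/(TP+FP)):
  nominal: TP=84, FP=8+3+11+8=30 → 84/114 = 0.7368
  bearing: TP=54, FP=12+4+15+10=41 → 54/95 = 0.5684
  gear: TP=32, FP=12+5+9+5=31 → 32/63 = 0.5079
  misalign: TP=61, FP=8+9+3+11=31 → 61/92 = 0.6630
  imbalance: TP=25, FP=7+6+8+12=33 → 25/58 = 0.4310
Macro-precision = mean = (0.7368 + 0.5684 + 0.5079 + 0.6630 + 0.4310) / 5 = 0.581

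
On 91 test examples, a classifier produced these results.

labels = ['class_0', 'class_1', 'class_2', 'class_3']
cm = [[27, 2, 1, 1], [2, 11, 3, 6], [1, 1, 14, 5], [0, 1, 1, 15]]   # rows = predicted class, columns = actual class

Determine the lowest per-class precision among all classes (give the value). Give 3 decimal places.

Per-class precision (TP/(TP+FP)):
  class_0: TP=27, FP=2+1+1=4 → 27/31 = 0.8710
  class_1: TP=11, FP=2+3+6=11 → 11/22 = 0.5000
  class_2: TP=14, FP=1+1+5=7 → 14/21 = 0.6667
  class_3: TP=15, FP=0+1+1=2 → 15/17 = 0.8824
Lowest is class 'class_1' with precision = 0.500.

0.500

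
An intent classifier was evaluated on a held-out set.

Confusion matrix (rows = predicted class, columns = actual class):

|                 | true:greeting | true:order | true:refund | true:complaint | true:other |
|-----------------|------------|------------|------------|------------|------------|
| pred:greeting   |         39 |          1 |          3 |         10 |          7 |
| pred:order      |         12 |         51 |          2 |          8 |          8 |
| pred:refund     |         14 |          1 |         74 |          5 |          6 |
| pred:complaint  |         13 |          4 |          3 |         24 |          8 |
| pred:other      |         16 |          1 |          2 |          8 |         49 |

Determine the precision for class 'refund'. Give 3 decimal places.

0.740

Take TP from the diagonal, FP from the rest of the 'refund' prediction marginal, FN from the rest of the 'refund' actual marginal.
precision = TP/(TP+FP).
refund: TP=74, FP=14+1+5+6=26 → 74/100 = 0.7400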